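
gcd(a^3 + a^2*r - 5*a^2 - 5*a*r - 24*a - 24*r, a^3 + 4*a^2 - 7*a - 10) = 1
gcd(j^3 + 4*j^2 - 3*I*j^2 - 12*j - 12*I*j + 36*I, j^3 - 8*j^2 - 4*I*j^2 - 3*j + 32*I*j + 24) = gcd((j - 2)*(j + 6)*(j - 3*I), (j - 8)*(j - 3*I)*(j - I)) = j - 3*I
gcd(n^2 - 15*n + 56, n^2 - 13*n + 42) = n - 7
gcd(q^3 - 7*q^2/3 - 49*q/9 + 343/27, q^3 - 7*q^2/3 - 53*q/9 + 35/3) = q + 7/3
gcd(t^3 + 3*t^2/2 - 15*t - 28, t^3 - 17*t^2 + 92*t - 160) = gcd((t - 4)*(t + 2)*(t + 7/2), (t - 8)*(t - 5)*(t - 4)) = t - 4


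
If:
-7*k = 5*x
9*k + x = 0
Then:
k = 0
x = 0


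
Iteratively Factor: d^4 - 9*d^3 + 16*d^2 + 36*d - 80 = (d - 4)*(d^3 - 5*d^2 - 4*d + 20) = (d - 5)*(d - 4)*(d^2 - 4) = (d - 5)*(d - 4)*(d + 2)*(d - 2)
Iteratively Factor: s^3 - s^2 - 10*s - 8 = (s - 4)*(s^2 + 3*s + 2) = (s - 4)*(s + 2)*(s + 1)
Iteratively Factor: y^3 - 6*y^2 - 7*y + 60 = (y + 3)*(y^2 - 9*y + 20) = (y - 4)*(y + 3)*(y - 5)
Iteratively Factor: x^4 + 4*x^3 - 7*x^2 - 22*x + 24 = (x - 1)*(x^3 + 5*x^2 - 2*x - 24) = (x - 1)*(x + 3)*(x^2 + 2*x - 8) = (x - 2)*(x - 1)*(x + 3)*(x + 4)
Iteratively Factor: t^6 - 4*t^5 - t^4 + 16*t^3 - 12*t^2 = (t)*(t^5 - 4*t^4 - t^3 + 16*t^2 - 12*t) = t*(t - 1)*(t^4 - 3*t^3 - 4*t^2 + 12*t) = t*(t - 1)*(t + 2)*(t^3 - 5*t^2 + 6*t) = t^2*(t - 1)*(t + 2)*(t^2 - 5*t + 6) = t^2*(t - 2)*(t - 1)*(t + 2)*(t - 3)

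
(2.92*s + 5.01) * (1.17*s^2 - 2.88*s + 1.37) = 3.4164*s^3 - 2.5479*s^2 - 10.4284*s + 6.8637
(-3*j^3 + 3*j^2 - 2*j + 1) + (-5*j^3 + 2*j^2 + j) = -8*j^3 + 5*j^2 - j + 1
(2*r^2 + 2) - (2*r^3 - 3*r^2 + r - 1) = -2*r^3 + 5*r^2 - r + 3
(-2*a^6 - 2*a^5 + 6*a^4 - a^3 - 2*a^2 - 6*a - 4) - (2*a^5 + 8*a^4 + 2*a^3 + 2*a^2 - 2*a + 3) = -2*a^6 - 4*a^5 - 2*a^4 - 3*a^3 - 4*a^2 - 4*a - 7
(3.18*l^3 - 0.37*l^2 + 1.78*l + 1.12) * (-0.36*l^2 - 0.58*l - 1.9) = -1.1448*l^5 - 1.7112*l^4 - 6.4682*l^3 - 0.7326*l^2 - 4.0316*l - 2.128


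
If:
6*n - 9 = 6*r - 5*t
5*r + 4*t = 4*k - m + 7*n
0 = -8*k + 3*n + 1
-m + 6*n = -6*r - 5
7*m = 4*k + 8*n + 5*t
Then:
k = 2315/17422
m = 6457/8711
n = 183/8711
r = -6366/8711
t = 7821/8711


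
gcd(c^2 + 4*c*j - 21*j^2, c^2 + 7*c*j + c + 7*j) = c + 7*j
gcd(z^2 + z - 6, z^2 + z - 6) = z^2 + z - 6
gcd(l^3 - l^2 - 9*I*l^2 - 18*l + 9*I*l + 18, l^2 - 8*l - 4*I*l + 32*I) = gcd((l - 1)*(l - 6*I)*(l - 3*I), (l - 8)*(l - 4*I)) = 1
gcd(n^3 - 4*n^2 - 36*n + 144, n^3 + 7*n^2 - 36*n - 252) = n^2 - 36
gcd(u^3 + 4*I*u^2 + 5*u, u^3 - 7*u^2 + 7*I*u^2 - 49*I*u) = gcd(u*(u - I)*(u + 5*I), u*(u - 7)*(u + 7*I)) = u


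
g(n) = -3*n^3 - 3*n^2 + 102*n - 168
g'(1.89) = 58.51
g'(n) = -9*n^2 - 6*n + 102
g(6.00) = -312.00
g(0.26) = -141.74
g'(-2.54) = 59.18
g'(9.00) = -681.00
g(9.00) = -1680.00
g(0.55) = -113.31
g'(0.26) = 99.83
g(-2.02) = -361.55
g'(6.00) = -258.00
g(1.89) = -6.19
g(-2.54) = -397.27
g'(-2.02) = 77.40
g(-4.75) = -398.67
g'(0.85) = 90.40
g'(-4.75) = -72.56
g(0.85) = -85.31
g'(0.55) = 95.98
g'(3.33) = -17.78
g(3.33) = 27.62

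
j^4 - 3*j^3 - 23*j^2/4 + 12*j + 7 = (j - 7/2)*(j - 2)*(j + 1/2)*(j + 2)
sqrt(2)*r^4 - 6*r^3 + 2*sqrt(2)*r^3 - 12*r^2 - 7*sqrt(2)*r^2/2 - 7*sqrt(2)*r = r*(r + 2)*(r - 7*sqrt(2)/2)*(sqrt(2)*r + 1)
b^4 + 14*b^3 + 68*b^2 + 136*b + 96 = (b + 2)^2*(b + 4)*(b + 6)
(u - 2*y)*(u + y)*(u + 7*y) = u^3 + 6*u^2*y - 9*u*y^2 - 14*y^3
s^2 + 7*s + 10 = (s + 2)*(s + 5)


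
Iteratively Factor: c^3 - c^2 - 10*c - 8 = (c + 1)*(c^2 - 2*c - 8) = (c + 1)*(c + 2)*(c - 4)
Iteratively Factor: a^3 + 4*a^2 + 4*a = (a + 2)*(a^2 + 2*a) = (a + 2)^2*(a)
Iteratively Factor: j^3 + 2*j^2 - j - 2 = (j + 2)*(j^2 - 1) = (j - 1)*(j + 2)*(j + 1)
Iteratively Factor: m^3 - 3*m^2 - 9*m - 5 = (m + 1)*(m^2 - 4*m - 5) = (m - 5)*(m + 1)*(m + 1)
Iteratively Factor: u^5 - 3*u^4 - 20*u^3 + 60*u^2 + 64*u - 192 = (u - 2)*(u^4 - u^3 - 22*u^2 + 16*u + 96) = (u - 2)*(u + 2)*(u^3 - 3*u^2 - 16*u + 48) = (u - 4)*(u - 2)*(u + 2)*(u^2 + u - 12) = (u - 4)*(u - 2)*(u + 2)*(u + 4)*(u - 3)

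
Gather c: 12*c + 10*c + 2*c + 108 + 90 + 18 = 24*c + 216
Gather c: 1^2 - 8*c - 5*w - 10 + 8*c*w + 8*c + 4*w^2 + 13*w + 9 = 8*c*w + 4*w^2 + 8*w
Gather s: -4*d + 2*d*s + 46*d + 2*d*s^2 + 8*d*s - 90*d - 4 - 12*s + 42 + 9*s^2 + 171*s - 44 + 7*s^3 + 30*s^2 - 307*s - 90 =-48*d + 7*s^3 + s^2*(2*d + 39) + s*(10*d - 148) - 96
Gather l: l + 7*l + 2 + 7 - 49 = 8*l - 40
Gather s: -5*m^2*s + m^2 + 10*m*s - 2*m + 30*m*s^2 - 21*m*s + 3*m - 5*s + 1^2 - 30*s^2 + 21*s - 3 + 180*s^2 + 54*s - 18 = m^2 + m + s^2*(30*m + 150) + s*(-5*m^2 - 11*m + 70) - 20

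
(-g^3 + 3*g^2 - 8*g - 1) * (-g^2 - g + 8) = g^5 - 2*g^4 - 3*g^3 + 33*g^2 - 63*g - 8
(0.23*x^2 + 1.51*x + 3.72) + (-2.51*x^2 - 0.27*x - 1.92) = -2.28*x^2 + 1.24*x + 1.8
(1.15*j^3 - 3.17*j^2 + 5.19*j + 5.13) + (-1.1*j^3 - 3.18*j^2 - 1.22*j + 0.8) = 0.0499999999999998*j^3 - 6.35*j^2 + 3.97*j + 5.93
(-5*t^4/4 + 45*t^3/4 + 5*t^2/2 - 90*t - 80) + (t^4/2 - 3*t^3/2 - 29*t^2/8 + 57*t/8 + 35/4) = -3*t^4/4 + 39*t^3/4 - 9*t^2/8 - 663*t/8 - 285/4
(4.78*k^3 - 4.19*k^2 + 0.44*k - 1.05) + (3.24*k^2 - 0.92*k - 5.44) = 4.78*k^3 - 0.95*k^2 - 0.48*k - 6.49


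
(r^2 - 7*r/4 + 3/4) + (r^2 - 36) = 2*r^2 - 7*r/4 - 141/4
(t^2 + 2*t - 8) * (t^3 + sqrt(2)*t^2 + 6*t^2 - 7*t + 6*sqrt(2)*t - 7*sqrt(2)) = t^5 + sqrt(2)*t^4 + 8*t^4 - 3*t^3 + 8*sqrt(2)*t^3 - 62*t^2 - 3*sqrt(2)*t^2 - 62*sqrt(2)*t + 56*t + 56*sqrt(2)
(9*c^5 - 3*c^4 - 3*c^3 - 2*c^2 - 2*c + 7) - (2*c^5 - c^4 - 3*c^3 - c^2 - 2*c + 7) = 7*c^5 - 2*c^4 - c^2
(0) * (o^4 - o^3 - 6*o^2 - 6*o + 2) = 0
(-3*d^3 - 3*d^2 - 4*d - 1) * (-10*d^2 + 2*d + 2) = 30*d^5 + 24*d^4 + 28*d^3 - 4*d^2 - 10*d - 2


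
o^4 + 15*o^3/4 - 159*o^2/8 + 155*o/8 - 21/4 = (o - 2)*(o - 3/4)*(o - 1/2)*(o + 7)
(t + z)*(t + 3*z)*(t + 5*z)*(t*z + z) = t^4*z + 9*t^3*z^2 + t^3*z + 23*t^2*z^3 + 9*t^2*z^2 + 15*t*z^4 + 23*t*z^3 + 15*z^4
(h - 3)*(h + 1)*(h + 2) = h^3 - 7*h - 6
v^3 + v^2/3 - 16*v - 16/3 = (v - 4)*(v + 1/3)*(v + 4)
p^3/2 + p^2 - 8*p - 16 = (p/2 + 1)*(p - 4)*(p + 4)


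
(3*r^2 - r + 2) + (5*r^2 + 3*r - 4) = 8*r^2 + 2*r - 2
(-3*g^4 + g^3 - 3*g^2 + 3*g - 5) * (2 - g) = 3*g^5 - 7*g^4 + 5*g^3 - 9*g^2 + 11*g - 10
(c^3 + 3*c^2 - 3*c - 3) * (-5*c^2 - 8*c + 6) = -5*c^5 - 23*c^4 - 3*c^3 + 57*c^2 + 6*c - 18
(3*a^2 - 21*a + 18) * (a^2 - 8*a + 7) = 3*a^4 - 45*a^3 + 207*a^2 - 291*a + 126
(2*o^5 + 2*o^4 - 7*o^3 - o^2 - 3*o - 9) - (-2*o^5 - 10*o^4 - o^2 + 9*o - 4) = 4*o^5 + 12*o^4 - 7*o^3 - 12*o - 5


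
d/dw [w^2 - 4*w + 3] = 2*w - 4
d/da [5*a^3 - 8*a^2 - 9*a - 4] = 15*a^2 - 16*a - 9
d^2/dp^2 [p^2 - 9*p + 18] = 2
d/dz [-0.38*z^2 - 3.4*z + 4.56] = -0.76*z - 3.4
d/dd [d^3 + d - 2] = 3*d^2 + 1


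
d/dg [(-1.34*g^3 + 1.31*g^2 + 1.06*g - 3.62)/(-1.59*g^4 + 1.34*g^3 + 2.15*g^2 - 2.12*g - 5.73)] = (-2.1306*g^6 + 4.1658*g^5 + 0.4198*g^4 - 20.1824*g^3 + 32.5308*g^2 + 0.553399999999996*g - 13.7482)/(2.5281*g^8 - 4.2612*g^7 - 5.0414*g^6 + 12.5036*g^5 + 17.1623*g^4 - 24.4724*g^3 - 20.1446*g^2 + 24.2952*g + 32.8329)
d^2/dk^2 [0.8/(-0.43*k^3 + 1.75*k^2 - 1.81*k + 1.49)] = ((2.064*k - 2.8)*(0.43*k^3 - 1.75*k^2 + 1.81*k - 1.49) - 0.8*(1.29*k^2 - 3.5*k + 1.81)*(2.58*k^2 - 7.0*k + 3.62))/(0.43*k^3 - 1.75*k^2 + 1.81*k - 1.49)^3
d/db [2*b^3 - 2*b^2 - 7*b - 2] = 6*b^2 - 4*b - 7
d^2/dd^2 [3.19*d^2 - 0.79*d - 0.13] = 6.38000000000000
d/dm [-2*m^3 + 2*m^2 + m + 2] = -6*m^2 + 4*m + 1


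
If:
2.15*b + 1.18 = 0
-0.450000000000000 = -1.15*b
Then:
No Solution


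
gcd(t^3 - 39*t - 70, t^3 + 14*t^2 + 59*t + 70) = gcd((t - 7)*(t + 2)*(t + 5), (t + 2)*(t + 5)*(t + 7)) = t^2 + 7*t + 10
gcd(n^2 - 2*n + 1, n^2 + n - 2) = n - 1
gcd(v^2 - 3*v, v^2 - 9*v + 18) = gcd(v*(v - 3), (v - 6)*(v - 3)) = v - 3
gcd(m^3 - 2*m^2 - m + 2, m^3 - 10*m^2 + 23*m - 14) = m^2 - 3*m + 2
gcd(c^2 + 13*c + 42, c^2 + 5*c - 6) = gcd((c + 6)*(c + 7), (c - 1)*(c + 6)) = c + 6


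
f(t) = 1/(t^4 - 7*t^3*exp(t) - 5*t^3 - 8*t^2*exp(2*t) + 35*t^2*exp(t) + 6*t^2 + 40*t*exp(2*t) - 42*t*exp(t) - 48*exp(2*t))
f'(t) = (7*t^3*exp(t) - 4*t^3 + 16*t^2*exp(2*t) - 14*t^2*exp(t) + 15*t^2 - 64*t*exp(2*t) - 28*t*exp(t) - 12*t + 56*exp(2*t) + 42*exp(t))/(t^4 - 7*t^3*exp(t) - 5*t^3 - 8*t^2*exp(2*t) + 35*t^2*exp(t) + 6*t^2 + 40*t*exp(2*t) - 42*t*exp(t) - 48*exp(2*t))^2 = (7*t^3*exp(t) - 4*t^3 + 16*t^2*exp(2*t) - 14*t^2*exp(t) + 15*t^2 - 64*t*exp(2*t) - 28*t*exp(t) - 12*t + 56*exp(2*t) + 42*exp(t))/(-t^4 + 7*t^3*exp(t) + 5*t^3 + 8*t^2*exp(2*t) - 35*t^2*exp(t) - 6*t^2 - 40*t*exp(2*t) + 42*t*exp(t) + 48*exp(2*t))^2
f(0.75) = -0.01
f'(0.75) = 0.01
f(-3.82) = 0.00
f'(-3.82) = 0.00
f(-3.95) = 0.00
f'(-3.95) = 0.00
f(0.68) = -0.01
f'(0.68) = 0.01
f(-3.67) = 0.00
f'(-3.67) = 0.00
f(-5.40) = 0.00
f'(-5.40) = 0.00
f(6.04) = -0.00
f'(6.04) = 0.00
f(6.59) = -0.00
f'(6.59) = 0.00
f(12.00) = 0.00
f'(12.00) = 0.00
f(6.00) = 0.00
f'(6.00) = 0.00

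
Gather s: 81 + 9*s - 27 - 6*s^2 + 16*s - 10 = -6*s^2 + 25*s + 44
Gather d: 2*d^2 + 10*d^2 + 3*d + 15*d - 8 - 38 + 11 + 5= 12*d^2 + 18*d - 30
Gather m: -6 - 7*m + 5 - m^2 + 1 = -m^2 - 7*m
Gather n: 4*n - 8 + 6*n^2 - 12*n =6*n^2 - 8*n - 8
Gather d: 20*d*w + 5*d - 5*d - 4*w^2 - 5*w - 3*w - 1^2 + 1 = 20*d*w - 4*w^2 - 8*w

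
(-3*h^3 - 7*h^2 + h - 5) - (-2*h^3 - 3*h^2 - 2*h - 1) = -h^3 - 4*h^2 + 3*h - 4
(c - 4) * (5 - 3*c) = -3*c^2 + 17*c - 20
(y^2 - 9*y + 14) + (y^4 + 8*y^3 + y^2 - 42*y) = y^4 + 8*y^3 + 2*y^2 - 51*y + 14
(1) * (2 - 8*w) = 2 - 8*w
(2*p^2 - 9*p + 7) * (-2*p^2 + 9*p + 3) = -4*p^4 + 36*p^3 - 89*p^2 + 36*p + 21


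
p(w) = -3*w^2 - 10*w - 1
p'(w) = -6*w - 10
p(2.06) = -34.33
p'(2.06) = -22.36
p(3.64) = -77.15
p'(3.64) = -31.84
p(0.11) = -2.14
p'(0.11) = -10.66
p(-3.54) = -3.19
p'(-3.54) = 11.24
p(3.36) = -68.47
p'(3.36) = -30.16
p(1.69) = -26.47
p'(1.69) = -20.14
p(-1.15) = 6.53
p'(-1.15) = -3.10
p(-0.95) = 5.79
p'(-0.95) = -4.30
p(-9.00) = -154.00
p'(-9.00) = 44.00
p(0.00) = -1.00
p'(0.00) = -10.00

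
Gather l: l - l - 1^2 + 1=0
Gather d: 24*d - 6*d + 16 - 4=18*d + 12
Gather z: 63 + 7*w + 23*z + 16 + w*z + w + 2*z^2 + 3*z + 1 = 8*w + 2*z^2 + z*(w + 26) + 80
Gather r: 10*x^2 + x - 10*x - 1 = 10*x^2 - 9*x - 1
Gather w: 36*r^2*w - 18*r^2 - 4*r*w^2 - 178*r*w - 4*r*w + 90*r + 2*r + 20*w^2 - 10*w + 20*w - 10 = -18*r^2 + 92*r + w^2*(20 - 4*r) + w*(36*r^2 - 182*r + 10) - 10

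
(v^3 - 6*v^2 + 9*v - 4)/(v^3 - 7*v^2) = (v^3 - 6*v^2 + 9*v - 4)/(v^2*(v - 7))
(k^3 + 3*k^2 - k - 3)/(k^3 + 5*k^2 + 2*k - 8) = (k^2 + 4*k + 3)/(k^2 + 6*k + 8)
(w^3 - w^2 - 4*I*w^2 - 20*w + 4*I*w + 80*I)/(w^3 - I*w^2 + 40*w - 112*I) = (w^2 - w - 20)/(w^2 + 3*I*w + 28)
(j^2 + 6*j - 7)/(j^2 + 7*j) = (j - 1)/j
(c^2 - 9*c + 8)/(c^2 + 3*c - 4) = (c - 8)/(c + 4)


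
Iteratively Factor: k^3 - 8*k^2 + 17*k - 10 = (k - 1)*(k^2 - 7*k + 10) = (k - 2)*(k - 1)*(k - 5)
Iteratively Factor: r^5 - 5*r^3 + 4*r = (r - 2)*(r^4 + 2*r^3 - r^2 - 2*r) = (r - 2)*(r + 2)*(r^3 - r) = (r - 2)*(r + 1)*(r + 2)*(r^2 - r) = r*(r - 2)*(r + 1)*(r + 2)*(r - 1)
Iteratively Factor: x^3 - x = (x + 1)*(x^2 - x) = (x - 1)*(x + 1)*(x)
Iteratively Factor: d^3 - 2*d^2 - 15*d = (d + 3)*(d^2 - 5*d) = d*(d + 3)*(d - 5)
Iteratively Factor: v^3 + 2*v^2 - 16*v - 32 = (v + 2)*(v^2 - 16) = (v + 2)*(v + 4)*(v - 4)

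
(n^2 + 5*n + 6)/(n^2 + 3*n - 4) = (n^2 + 5*n + 6)/(n^2 + 3*n - 4)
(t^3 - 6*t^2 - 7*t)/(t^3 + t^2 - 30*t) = (t^2 - 6*t - 7)/(t^2 + t - 30)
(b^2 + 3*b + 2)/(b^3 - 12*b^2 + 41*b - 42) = (b^2 + 3*b + 2)/(b^3 - 12*b^2 + 41*b - 42)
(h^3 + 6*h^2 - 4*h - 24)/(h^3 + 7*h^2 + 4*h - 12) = (h - 2)/(h - 1)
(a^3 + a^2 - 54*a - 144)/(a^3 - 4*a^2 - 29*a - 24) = (a + 6)/(a + 1)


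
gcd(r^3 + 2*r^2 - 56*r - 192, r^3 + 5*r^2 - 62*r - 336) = r^2 - 2*r - 48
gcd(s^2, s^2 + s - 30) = 1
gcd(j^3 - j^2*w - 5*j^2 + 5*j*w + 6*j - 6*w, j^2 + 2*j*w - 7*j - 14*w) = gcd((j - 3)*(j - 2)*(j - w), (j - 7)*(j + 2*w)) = 1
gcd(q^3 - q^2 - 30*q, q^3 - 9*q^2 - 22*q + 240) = q^2 - q - 30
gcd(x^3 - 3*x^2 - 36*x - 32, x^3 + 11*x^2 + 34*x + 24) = x^2 + 5*x + 4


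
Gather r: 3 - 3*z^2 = 3 - 3*z^2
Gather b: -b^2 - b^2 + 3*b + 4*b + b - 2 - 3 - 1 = -2*b^2 + 8*b - 6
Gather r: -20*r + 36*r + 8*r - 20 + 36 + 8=24*r + 24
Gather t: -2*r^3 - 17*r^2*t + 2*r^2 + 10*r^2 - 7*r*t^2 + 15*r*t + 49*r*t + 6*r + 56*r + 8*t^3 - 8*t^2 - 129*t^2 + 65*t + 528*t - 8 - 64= -2*r^3 + 12*r^2 + 62*r + 8*t^3 + t^2*(-7*r - 137) + t*(-17*r^2 + 64*r + 593) - 72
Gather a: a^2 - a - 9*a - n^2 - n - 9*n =a^2 - 10*a - n^2 - 10*n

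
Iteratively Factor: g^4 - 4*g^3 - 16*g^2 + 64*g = (g + 4)*(g^3 - 8*g^2 + 16*g) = (g - 4)*(g + 4)*(g^2 - 4*g) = (g - 4)^2*(g + 4)*(g)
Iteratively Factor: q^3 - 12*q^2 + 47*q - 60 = (q - 3)*(q^2 - 9*q + 20) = (q - 4)*(q - 3)*(q - 5)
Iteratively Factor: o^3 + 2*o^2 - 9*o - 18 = (o - 3)*(o^2 + 5*o + 6) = (o - 3)*(o + 2)*(o + 3)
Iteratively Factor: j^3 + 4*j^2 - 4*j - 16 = (j + 2)*(j^2 + 2*j - 8) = (j - 2)*(j + 2)*(j + 4)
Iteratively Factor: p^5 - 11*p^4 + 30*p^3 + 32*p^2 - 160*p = (p)*(p^4 - 11*p^3 + 30*p^2 + 32*p - 160) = p*(p - 5)*(p^3 - 6*p^2 + 32) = p*(p - 5)*(p - 4)*(p^2 - 2*p - 8) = p*(p - 5)*(p - 4)*(p + 2)*(p - 4)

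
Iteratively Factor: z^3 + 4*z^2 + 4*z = (z)*(z^2 + 4*z + 4) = z*(z + 2)*(z + 2)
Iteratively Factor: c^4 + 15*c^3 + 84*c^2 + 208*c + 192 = (c + 3)*(c^3 + 12*c^2 + 48*c + 64) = (c + 3)*(c + 4)*(c^2 + 8*c + 16) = (c + 3)*(c + 4)^2*(c + 4)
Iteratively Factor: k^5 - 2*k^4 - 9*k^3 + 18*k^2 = (k)*(k^4 - 2*k^3 - 9*k^2 + 18*k) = k*(k + 3)*(k^3 - 5*k^2 + 6*k) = k^2*(k + 3)*(k^2 - 5*k + 6) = k^2*(k - 3)*(k + 3)*(k - 2)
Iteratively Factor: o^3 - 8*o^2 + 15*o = (o - 3)*(o^2 - 5*o) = o*(o - 3)*(o - 5)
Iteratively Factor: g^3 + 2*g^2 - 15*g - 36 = (g + 3)*(g^2 - g - 12) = (g - 4)*(g + 3)*(g + 3)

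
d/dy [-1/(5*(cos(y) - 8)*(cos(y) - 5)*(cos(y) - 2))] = 3*(sin(y)^2 + 10*cos(y) - 23)*sin(y)/(5*(cos(y) - 8)^2*(cos(y) - 5)^2*(cos(y) - 2)^2)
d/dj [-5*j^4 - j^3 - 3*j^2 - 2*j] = -20*j^3 - 3*j^2 - 6*j - 2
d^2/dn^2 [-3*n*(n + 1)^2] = -18*n - 12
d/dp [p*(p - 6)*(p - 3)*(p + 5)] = 4*p^3 - 12*p^2 - 54*p + 90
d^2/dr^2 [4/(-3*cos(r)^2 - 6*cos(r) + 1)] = 6*(24*sin(r)^4 - 44*sin(r)^2 - 41*cos(r) + 9*cos(3*r) - 32)/(-3*sin(r)^2 + 6*cos(r) + 2)^3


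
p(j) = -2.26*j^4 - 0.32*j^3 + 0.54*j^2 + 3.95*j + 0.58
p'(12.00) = -15742.45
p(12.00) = -47290.58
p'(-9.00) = 6506.63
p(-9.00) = -14585.81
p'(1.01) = -5.25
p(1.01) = 2.44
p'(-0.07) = 3.87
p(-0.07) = 0.31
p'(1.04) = -6.13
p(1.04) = 2.27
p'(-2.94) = 222.20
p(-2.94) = -167.08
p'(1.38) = -20.15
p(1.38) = -1.98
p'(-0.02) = 3.93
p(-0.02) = 0.50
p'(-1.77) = 49.16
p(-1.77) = -25.13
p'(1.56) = -31.02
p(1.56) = -6.54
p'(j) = -9.04*j^3 - 0.96*j^2 + 1.08*j + 3.95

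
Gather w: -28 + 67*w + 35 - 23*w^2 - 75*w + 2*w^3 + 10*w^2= 2*w^3 - 13*w^2 - 8*w + 7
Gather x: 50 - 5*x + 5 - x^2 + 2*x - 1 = -x^2 - 3*x + 54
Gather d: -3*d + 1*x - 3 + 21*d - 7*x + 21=18*d - 6*x + 18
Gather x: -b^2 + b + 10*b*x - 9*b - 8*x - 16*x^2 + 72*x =-b^2 - 8*b - 16*x^2 + x*(10*b + 64)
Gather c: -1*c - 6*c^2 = -6*c^2 - c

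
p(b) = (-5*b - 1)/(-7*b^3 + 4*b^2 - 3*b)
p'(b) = (-5*b - 1)*(21*b^2 - 8*b + 3)/(-7*b^3 + 4*b^2 - 3*b)^2 - 5/(-7*b^3 + 4*b^2 - 3*b) = (-70*b^3 - b^2 + 8*b - 3)/(b^2*(49*b^4 - 56*b^3 + 58*b^2 - 24*b + 9))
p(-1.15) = 0.25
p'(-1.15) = 0.25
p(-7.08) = 0.01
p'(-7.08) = 0.00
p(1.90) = 0.27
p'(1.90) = -0.31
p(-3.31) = 0.05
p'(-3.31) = 0.03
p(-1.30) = 0.21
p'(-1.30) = 0.20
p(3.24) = 0.08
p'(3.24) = -0.06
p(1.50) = 0.44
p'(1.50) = -0.63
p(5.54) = 0.03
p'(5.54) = -0.01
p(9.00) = 0.01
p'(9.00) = 0.00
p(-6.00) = 0.02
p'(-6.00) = 0.01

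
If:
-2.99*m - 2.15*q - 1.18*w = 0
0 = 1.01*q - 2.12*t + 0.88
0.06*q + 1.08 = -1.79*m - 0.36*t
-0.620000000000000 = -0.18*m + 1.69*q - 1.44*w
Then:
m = -0.75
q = 0.46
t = 0.63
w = 1.06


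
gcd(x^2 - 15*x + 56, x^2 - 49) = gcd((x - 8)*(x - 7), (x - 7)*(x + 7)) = x - 7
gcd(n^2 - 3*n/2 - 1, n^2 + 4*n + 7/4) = n + 1/2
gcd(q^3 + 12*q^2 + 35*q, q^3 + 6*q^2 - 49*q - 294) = q + 7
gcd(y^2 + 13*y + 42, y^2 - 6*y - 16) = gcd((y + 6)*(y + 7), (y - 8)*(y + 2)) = 1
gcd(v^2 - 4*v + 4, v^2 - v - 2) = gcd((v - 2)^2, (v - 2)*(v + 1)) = v - 2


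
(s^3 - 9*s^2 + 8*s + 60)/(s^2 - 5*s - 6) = (s^2 - 3*s - 10)/(s + 1)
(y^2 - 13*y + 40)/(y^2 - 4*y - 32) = (y - 5)/(y + 4)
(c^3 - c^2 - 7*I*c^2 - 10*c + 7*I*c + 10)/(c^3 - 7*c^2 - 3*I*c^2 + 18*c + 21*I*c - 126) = (c^3 - c^2*(1 + 7*I) + c*(-10 + 7*I) + 10)/(c^3 - c^2*(7 + 3*I) + 3*c*(6 + 7*I) - 126)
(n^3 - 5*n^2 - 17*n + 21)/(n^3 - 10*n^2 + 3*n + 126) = (n - 1)/(n - 6)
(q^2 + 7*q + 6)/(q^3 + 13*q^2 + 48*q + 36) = 1/(q + 6)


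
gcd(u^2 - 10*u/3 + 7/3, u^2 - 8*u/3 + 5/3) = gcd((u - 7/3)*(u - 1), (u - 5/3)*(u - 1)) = u - 1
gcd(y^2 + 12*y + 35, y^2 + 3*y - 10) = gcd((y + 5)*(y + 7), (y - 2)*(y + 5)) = y + 5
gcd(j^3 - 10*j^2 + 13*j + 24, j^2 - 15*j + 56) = j - 8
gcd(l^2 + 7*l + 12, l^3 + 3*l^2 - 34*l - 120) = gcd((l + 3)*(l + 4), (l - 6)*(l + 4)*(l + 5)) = l + 4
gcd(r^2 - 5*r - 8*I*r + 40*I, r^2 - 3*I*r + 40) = r - 8*I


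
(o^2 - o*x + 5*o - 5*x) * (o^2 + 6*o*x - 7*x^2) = o^4 + 5*o^3*x + 5*o^3 - 13*o^2*x^2 + 25*o^2*x + 7*o*x^3 - 65*o*x^2 + 35*x^3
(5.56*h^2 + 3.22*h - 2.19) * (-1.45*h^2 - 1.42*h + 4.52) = -8.062*h^4 - 12.5642*h^3 + 23.7343*h^2 + 17.6642*h - 9.8988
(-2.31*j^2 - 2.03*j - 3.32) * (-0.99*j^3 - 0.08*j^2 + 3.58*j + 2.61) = 2.2869*j^5 + 2.1945*j^4 - 4.8206*j^3 - 13.0309*j^2 - 17.1839*j - 8.6652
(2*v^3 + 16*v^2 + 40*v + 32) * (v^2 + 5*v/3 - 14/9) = 2*v^5 + 58*v^4/3 + 572*v^3/9 + 664*v^2/9 - 80*v/9 - 448/9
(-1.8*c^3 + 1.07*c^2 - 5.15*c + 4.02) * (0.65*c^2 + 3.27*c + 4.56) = -1.17*c^5 - 5.1905*c^4 - 8.0566*c^3 - 9.3483*c^2 - 10.3386*c + 18.3312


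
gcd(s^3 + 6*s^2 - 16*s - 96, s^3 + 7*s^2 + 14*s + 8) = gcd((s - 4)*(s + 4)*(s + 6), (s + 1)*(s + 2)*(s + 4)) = s + 4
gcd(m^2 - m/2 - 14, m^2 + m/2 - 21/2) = m + 7/2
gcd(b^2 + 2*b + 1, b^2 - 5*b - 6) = b + 1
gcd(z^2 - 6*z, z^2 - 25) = 1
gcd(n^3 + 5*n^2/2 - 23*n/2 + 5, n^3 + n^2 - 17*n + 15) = n + 5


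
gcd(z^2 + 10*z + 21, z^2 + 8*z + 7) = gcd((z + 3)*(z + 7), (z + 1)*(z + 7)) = z + 7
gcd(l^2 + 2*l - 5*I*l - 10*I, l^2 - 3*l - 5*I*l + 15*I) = l - 5*I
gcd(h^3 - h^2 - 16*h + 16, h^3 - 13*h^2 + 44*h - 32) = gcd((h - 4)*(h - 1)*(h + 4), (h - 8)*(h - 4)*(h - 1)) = h^2 - 5*h + 4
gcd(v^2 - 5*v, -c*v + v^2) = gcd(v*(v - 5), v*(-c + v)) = v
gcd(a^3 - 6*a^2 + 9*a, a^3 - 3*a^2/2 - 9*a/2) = a^2 - 3*a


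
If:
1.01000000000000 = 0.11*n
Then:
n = 9.18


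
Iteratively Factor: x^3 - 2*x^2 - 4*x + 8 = (x + 2)*(x^2 - 4*x + 4) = (x - 2)*(x + 2)*(x - 2)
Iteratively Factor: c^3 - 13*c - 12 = (c + 3)*(c^2 - 3*c - 4) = (c + 1)*(c + 3)*(c - 4)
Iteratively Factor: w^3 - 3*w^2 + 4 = (w - 2)*(w^2 - w - 2) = (w - 2)*(w + 1)*(w - 2)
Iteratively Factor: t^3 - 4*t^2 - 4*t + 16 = (t - 2)*(t^2 - 2*t - 8) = (t - 4)*(t - 2)*(t + 2)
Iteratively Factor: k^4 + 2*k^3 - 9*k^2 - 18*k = (k + 3)*(k^3 - k^2 - 6*k) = (k + 2)*(k + 3)*(k^2 - 3*k) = (k - 3)*(k + 2)*(k + 3)*(k)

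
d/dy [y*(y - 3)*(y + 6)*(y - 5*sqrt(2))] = 4*y^3 - 15*sqrt(2)*y^2 + 9*y^2 - 30*sqrt(2)*y - 36*y + 90*sqrt(2)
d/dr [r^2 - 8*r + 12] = 2*r - 8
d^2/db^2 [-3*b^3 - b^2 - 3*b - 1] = -18*b - 2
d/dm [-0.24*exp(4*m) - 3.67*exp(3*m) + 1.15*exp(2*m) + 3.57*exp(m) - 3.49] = (-0.96*exp(3*m) - 11.01*exp(2*m) + 2.3*exp(m) + 3.57)*exp(m)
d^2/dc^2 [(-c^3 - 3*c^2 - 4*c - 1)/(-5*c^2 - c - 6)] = 2*(56*c^3 - 177*c^2 - 237*c + 55)/(125*c^6 + 75*c^5 + 465*c^4 + 181*c^3 + 558*c^2 + 108*c + 216)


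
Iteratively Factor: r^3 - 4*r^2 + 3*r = (r)*(r^2 - 4*r + 3) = r*(r - 1)*(r - 3)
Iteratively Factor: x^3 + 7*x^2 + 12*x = (x + 3)*(x^2 + 4*x) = x*(x + 3)*(x + 4)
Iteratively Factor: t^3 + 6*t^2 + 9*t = (t + 3)*(t^2 + 3*t) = t*(t + 3)*(t + 3)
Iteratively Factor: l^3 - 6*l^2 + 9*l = (l - 3)*(l^2 - 3*l) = l*(l - 3)*(l - 3)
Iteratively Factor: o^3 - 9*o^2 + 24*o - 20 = (o - 2)*(o^2 - 7*o + 10) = (o - 2)^2*(o - 5)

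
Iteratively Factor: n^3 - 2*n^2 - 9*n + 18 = (n - 3)*(n^2 + n - 6) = (n - 3)*(n + 3)*(n - 2)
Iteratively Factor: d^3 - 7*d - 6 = (d - 3)*(d^2 + 3*d + 2) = (d - 3)*(d + 1)*(d + 2)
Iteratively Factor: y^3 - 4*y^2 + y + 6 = (y + 1)*(y^2 - 5*y + 6) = (y - 3)*(y + 1)*(y - 2)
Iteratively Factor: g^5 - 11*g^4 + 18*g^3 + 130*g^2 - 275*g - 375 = (g + 1)*(g^4 - 12*g^3 + 30*g^2 + 100*g - 375) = (g + 1)*(g + 3)*(g^3 - 15*g^2 + 75*g - 125) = (g - 5)*(g + 1)*(g + 3)*(g^2 - 10*g + 25) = (g - 5)^2*(g + 1)*(g + 3)*(g - 5)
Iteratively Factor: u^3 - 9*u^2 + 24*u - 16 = (u - 4)*(u^2 - 5*u + 4) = (u - 4)*(u - 1)*(u - 4)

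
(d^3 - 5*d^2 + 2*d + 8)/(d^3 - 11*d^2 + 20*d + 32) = (d - 2)/(d - 8)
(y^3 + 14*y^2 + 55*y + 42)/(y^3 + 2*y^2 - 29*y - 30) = (y + 7)/(y - 5)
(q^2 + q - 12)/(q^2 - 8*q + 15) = (q + 4)/(q - 5)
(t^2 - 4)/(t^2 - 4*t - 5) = (4 - t^2)/(-t^2 + 4*t + 5)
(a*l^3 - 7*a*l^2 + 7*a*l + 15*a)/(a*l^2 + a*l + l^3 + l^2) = a*(l^2 - 8*l + 15)/(l*(a + l))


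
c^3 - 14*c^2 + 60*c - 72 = (c - 6)^2*(c - 2)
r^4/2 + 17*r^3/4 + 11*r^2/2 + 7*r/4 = r*(r/2 + 1/2)*(r + 1/2)*(r + 7)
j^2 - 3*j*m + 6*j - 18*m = (j + 6)*(j - 3*m)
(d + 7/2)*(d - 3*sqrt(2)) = d^2 - 3*sqrt(2)*d + 7*d/2 - 21*sqrt(2)/2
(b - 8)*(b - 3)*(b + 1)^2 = b^4 - 9*b^3 + 3*b^2 + 37*b + 24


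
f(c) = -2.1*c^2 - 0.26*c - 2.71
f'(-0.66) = 2.51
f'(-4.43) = 18.35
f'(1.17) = -5.17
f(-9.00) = -170.47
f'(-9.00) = 37.54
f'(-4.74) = 19.65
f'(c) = -4.2*c - 0.26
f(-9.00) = -170.47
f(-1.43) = -6.63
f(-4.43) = -42.77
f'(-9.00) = 37.54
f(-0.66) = -3.45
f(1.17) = -5.89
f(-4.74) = -48.66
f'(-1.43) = 5.75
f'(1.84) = -7.99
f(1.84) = -10.30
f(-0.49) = -3.09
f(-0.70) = -3.56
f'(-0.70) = 2.68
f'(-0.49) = 1.80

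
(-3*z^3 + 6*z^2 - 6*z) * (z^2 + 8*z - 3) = -3*z^5 - 18*z^4 + 51*z^3 - 66*z^2 + 18*z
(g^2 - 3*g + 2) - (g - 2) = g^2 - 4*g + 4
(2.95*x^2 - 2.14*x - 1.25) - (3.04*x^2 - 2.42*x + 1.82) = -0.0899999999999999*x^2 + 0.28*x - 3.07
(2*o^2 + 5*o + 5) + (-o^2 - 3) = o^2 + 5*o + 2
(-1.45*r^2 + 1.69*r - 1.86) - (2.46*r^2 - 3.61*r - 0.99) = -3.91*r^2 + 5.3*r - 0.87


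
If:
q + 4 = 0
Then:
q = -4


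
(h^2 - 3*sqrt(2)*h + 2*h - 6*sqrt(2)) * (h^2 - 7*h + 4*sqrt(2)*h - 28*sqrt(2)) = h^4 - 5*h^3 + sqrt(2)*h^3 - 38*h^2 - 5*sqrt(2)*h^2 - 14*sqrt(2)*h + 120*h + 336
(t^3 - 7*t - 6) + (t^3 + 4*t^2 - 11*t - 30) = 2*t^3 + 4*t^2 - 18*t - 36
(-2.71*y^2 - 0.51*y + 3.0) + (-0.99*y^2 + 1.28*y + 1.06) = -3.7*y^2 + 0.77*y + 4.06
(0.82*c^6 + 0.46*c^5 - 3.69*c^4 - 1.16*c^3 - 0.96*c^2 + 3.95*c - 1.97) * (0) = 0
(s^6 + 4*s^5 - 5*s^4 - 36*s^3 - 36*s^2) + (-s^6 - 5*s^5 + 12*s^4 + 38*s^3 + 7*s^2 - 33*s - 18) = -s^5 + 7*s^4 + 2*s^3 - 29*s^2 - 33*s - 18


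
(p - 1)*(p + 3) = p^2 + 2*p - 3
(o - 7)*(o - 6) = o^2 - 13*o + 42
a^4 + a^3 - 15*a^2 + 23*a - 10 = (a - 2)*(a - 1)^2*(a + 5)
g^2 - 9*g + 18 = (g - 6)*(g - 3)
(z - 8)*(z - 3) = z^2 - 11*z + 24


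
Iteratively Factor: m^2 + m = (m)*(m + 1)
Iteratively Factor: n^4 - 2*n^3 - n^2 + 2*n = (n - 2)*(n^3 - n) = n*(n - 2)*(n^2 - 1) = n*(n - 2)*(n - 1)*(n + 1)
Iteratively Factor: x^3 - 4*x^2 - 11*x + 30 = (x - 5)*(x^2 + x - 6) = (x - 5)*(x + 3)*(x - 2)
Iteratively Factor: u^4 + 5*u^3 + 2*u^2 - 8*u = (u - 1)*(u^3 + 6*u^2 + 8*u) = (u - 1)*(u + 2)*(u^2 + 4*u) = u*(u - 1)*(u + 2)*(u + 4)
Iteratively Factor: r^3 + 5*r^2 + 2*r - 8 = (r - 1)*(r^2 + 6*r + 8) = (r - 1)*(r + 2)*(r + 4)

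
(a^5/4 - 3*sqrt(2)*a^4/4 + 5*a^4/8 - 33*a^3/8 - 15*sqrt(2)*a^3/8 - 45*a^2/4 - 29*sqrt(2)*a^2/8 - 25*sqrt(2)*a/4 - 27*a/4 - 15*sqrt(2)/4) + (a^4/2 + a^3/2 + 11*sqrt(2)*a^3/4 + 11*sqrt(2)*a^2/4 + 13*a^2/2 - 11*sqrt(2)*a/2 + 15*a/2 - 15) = a^5/4 - 3*sqrt(2)*a^4/4 + 9*a^4/8 - 29*a^3/8 + 7*sqrt(2)*a^3/8 - 19*a^2/4 - 7*sqrt(2)*a^2/8 - 47*sqrt(2)*a/4 + 3*a/4 - 15 - 15*sqrt(2)/4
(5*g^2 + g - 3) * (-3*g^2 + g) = -15*g^4 + 2*g^3 + 10*g^2 - 3*g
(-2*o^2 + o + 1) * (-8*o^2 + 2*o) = 16*o^4 - 12*o^3 - 6*o^2 + 2*o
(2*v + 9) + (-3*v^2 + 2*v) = -3*v^2 + 4*v + 9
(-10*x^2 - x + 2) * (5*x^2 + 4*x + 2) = -50*x^4 - 45*x^3 - 14*x^2 + 6*x + 4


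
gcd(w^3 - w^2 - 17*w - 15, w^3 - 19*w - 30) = w^2 - 2*w - 15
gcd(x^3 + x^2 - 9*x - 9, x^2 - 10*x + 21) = x - 3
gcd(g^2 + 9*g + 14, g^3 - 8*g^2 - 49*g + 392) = g + 7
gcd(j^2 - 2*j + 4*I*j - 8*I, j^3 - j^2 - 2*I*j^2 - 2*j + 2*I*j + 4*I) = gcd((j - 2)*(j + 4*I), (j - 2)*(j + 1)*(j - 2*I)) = j - 2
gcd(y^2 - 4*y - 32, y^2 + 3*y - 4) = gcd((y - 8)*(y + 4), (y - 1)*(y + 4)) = y + 4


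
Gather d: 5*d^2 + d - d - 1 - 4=5*d^2 - 5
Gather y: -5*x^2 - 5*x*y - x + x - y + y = -5*x^2 - 5*x*y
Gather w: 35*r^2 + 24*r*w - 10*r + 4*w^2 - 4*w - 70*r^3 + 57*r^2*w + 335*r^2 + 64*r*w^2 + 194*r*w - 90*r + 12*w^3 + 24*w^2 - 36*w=-70*r^3 + 370*r^2 - 100*r + 12*w^3 + w^2*(64*r + 28) + w*(57*r^2 + 218*r - 40)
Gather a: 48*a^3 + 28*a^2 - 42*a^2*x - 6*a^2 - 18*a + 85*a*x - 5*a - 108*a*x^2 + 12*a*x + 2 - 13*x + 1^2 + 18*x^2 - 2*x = 48*a^3 + a^2*(22 - 42*x) + a*(-108*x^2 + 97*x - 23) + 18*x^2 - 15*x + 3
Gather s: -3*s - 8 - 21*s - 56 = -24*s - 64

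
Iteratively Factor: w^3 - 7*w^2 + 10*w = (w - 5)*(w^2 - 2*w) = w*(w - 5)*(w - 2)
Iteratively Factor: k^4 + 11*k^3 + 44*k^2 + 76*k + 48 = (k + 4)*(k^3 + 7*k^2 + 16*k + 12) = (k + 2)*(k + 4)*(k^2 + 5*k + 6) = (k + 2)*(k + 3)*(k + 4)*(k + 2)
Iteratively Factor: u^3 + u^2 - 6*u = (u - 2)*(u^2 + 3*u) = u*(u - 2)*(u + 3)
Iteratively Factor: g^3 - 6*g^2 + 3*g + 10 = (g - 2)*(g^2 - 4*g - 5) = (g - 5)*(g - 2)*(g + 1)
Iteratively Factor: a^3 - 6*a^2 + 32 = (a - 4)*(a^2 - 2*a - 8) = (a - 4)*(a + 2)*(a - 4)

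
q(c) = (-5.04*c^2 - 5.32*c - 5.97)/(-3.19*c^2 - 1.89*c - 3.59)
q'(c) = (-10.08*c - 5.32)/(-3.19*c^2 - 1.89*c - 3.59) + (6.38*c + 1.89)*(-5.04*c^2 - 5.32*c - 5.97)/(-3.19*c^2 - 1.89*c - 3.59)^2 = (-7.4452*c^2 - 1.9014*c + 7.8155)/(10.1761*c^4 + 12.0582*c^3 + 26.4763*c^2 + 13.5702*c + 12.8881)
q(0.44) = 1.84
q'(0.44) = 0.22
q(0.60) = 1.87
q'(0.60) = 0.12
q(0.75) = 1.88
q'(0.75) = 0.05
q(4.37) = 1.72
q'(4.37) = -0.03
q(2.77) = 1.78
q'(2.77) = -0.05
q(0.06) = 1.70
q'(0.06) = 0.56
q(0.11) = 1.72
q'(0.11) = 0.51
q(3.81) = 1.74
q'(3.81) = -0.03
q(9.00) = 1.66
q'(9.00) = -0.01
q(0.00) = 1.66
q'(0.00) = 0.61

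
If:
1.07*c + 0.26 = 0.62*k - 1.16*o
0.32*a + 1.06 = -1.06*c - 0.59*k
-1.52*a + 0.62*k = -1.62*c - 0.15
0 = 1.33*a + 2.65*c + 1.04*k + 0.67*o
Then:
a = -3.01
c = -9.13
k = 16.24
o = 16.88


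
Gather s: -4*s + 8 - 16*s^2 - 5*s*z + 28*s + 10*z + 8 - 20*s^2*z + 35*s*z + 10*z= s^2*(-20*z - 16) + s*(30*z + 24) + 20*z + 16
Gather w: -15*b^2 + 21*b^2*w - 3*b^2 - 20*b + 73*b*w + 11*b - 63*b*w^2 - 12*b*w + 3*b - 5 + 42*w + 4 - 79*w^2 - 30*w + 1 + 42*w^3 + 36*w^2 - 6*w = -18*b^2 - 6*b + 42*w^3 + w^2*(-63*b - 43) + w*(21*b^2 + 61*b + 6)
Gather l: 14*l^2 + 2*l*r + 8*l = 14*l^2 + l*(2*r + 8)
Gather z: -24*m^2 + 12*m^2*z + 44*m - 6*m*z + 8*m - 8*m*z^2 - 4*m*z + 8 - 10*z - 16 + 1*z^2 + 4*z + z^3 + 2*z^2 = -24*m^2 + 52*m + z^3 + z^2*(3 - 8*m) + z*(12*m^2 - 10*m - 6) - 8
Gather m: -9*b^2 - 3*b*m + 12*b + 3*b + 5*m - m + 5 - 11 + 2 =-9*b^2 + 15*b + m*(4 - 3*b) - 4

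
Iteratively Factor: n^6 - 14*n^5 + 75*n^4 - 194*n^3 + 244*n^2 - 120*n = (n - 2)*(n^5 - 12*n^4 + 51*n^3 - 92*n^2 + 60*n) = (n - 2)^2*(n^4 - 10*n^3 + 31*n^2 - 30*n) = (n - 2)^3*(n^3 - 8*n^2 + 15*n) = n*(n - 2)^3*(n^2 - 8*n + 15) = n*(n - 5)*(n - 2)^3*(n - 3)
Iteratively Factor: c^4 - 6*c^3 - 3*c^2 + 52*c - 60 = (c - 5)*(c^3 - c^2 - 8*c + 12) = (c - 5)*(c - 2)*(c^2 + c - 6) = (c - 5)*(c - 2)*(c + 3)*(c - 2)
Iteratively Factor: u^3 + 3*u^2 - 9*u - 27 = (u + 3)*(u^2 - 9) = (u + 3)^2*(u - 3)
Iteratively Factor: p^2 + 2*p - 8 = (p - 2)*(p + 4)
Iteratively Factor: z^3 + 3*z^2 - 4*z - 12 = (z - 2)*(z^2 + 5*z + 6) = (z - 2)*(z + 3)*(z + 2)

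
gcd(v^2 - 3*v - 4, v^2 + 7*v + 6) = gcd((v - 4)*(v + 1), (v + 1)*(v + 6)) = v + 1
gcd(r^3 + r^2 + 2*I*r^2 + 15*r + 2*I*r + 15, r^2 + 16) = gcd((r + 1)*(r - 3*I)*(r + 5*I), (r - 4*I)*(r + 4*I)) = 1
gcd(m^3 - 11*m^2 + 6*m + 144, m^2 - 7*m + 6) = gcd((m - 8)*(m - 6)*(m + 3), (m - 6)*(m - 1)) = m - 6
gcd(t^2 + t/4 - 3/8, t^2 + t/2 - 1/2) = t - 1/2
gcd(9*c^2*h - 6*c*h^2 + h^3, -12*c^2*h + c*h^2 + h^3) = 3*c*h - h^2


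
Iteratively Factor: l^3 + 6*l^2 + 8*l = (l + 2)*(l^2 + 4*l) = (l + 2)*(l + 4)*(l)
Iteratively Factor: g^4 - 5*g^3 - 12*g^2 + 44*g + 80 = (g + 2)*(g^3 - 7*g^2 + 2*g + 40) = (g + 2)^2*(g^2 - 9*g + 20) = (g - 5)*(g + 2)^2*(g - 4)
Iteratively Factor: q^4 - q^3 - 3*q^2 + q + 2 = (q + 1)*(q^3 - 2*q^2 - q + 2) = (q + 1)^2*(q^2 - 3*q + 2) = (q - 1)*(q + 1)^2*(q - 2)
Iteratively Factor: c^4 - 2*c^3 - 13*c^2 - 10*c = (c + 1)*(c^3 - 3*c^2 - 10*c) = c*(c + 1)*(c^2 - 3*c - 10) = c*(c + 1)*(c + 2)*(c - 5)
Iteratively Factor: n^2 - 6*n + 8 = (n - 2)*(n - 4)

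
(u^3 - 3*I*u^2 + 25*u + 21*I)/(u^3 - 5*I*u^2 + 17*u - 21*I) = (u + I)/(u - I)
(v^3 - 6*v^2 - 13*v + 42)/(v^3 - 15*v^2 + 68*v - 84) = (v + 3)/(v - 6)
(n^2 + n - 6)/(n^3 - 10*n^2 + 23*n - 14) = (n + 3)/(n^2 - 8*n + 7)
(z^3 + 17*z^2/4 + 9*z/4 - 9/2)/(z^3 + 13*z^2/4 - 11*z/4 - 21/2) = (4*z - 3)/(4*z - 7)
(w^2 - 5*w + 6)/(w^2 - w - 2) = (w - 3)/(w + 1)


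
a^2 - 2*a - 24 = (a - 6)*(a + 4)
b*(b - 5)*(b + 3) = b^3 - 2*b^2 - 15*b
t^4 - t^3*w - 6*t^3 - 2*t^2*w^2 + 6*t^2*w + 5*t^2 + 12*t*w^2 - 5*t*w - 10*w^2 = (t - 5)*(t - 1)*(t - 2*w)*(t + w)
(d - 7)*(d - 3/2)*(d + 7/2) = d^3 - 5*d^2 - 77*d/4 + 147/4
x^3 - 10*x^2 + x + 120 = (x - 8)*(x - 5)*(x + 3)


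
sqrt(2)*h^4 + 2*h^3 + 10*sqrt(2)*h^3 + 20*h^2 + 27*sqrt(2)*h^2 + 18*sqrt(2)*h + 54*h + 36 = (h + 3)*(h + 6)*(h + sqrt(2))*(sqrt(2)*h + sqrt(2))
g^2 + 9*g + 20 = (g + 4)*(g + 5)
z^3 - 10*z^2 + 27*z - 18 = (z - 6)*(z - 3)*(z - 1)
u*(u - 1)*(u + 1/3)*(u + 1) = u^4 + u^3/3 - u^2 - u/3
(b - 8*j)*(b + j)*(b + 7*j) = b^3 - 57*b*j^2 - 56*j^3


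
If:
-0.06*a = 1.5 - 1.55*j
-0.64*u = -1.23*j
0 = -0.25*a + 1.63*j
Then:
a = 8.44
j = 1.29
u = 2.49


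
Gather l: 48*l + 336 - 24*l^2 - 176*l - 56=-24*l^2 - 128*l + 280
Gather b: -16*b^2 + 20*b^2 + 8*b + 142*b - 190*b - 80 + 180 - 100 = 4*b^2 - 40*b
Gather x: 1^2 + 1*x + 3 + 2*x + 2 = 3*x + 6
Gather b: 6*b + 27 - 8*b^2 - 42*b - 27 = -8*b^2 - 36*b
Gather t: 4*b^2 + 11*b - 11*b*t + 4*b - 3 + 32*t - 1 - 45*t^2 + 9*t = 4*b^2 + 15*b - 45*t^2 + t*(41 - 11*b) - 4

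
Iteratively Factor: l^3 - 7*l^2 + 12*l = (l - 4)*(l^2 - 3*l) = l*(l - 4)*(l - 3)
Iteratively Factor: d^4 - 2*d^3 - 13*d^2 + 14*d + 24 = (d + 1)*(d^3 - 3*d^2 - 10*d + 24) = (d - 2)*(d + 1)*(d^2 - d - 12) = (d - 2)*(d + 1)*(d + 3)*(d - 4)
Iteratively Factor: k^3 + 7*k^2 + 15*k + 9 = (k + 3)*(k^2 + 4*k + 3) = (k + 1)*(k + 3)*(k + 3)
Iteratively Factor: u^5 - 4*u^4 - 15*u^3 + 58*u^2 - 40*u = (u - 2)*(u^4 - 2*u^3 - 19*u^2 + 20*u) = (u - 2)*(u + 4)*(u^3 - 6*u^2 + 5*u) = u*(u - 2)*(u + 4)*(u^2 - 6*u + 5) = u*(u - 2)*(u - 1)*(u + 4)*(u - 5)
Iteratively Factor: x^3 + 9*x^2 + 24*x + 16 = (x + 4)*(x^2 + 5*x + 4) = (x + 4)^2*(x + 1)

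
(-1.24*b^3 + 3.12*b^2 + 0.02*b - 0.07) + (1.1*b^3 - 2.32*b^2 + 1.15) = -0.14*b^3 + 0.8*b^2 + 0.02*b + 1.08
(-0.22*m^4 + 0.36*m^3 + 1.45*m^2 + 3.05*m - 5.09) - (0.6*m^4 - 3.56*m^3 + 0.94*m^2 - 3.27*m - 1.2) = -0.82*m^4 + 3.92*m^3 + 0.51*m^2 + 6.32*m - 3.89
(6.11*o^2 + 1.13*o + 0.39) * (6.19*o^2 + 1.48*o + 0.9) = 37.8209*o^4 + 16.0375*o^3 + 9.5855*o^2 + 1.5942*o + 0.351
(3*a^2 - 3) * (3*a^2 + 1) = 9*a^4 - 6*a^2 - 3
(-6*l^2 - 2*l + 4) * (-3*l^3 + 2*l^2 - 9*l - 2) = 18*l^5 - 6*l^4 + 38*l^3 + 38*l^2 - 32*l - 8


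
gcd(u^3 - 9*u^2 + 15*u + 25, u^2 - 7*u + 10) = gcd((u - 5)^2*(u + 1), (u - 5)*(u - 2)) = u - 5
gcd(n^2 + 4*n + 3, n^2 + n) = n + 1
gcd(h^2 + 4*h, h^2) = h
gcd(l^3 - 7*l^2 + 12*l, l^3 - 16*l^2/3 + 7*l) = l^2 - 3*l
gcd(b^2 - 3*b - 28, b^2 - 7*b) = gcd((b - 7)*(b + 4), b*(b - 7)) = b - 7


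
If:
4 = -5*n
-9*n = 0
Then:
No Solution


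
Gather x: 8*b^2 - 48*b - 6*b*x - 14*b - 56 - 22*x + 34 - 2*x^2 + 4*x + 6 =8*b^2 - 62*b - 2*x^2 + x*(-6*b - 18) - 16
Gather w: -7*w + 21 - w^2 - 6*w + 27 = -w^2 - 13*w + 48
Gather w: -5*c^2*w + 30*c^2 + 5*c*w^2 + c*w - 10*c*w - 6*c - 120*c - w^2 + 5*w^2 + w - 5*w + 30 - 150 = 30*c^2 - 126*c + w^2*(5*c + 4) + w*(-5*c^2 - 9*c - 4) - 120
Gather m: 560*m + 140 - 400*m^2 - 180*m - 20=-400*m^2 + 380*m + 120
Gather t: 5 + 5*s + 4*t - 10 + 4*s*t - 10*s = -5*s + t*(4*s + 4) - 5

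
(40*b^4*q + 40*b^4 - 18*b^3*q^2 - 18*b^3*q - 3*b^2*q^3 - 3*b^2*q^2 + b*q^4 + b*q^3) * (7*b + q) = 280*b^5*q + 280*b^5 - 86*b^4*q^2 - 86*b^4*q - 39*b^3*q^3 - 39*b^3*q^2 + 4*b^2*q^4 + 4*b^2*q^3 + b*q^5 + b*q^4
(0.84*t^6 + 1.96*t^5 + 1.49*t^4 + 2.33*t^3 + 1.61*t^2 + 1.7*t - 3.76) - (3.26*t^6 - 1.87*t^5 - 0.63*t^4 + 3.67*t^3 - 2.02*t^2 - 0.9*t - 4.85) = -2.42*t^6 + 3.83*t^5 + 2.12*t^4 - 1.34*t^3 + 3.63*t^2 + 2.6*t + 1.09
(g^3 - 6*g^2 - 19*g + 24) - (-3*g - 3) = g^3 - 6*g^2 - 16*g + 27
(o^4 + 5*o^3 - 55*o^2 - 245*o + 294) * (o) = o^5 + 5*o^4 - 55*o^3 - 245*o^2 + 294*o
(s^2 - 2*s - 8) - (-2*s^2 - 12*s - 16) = 3*s^2 + 10*s + 8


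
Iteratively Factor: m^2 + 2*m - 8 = (m - 2)*(m + 4)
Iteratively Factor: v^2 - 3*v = (v - 3)*(v)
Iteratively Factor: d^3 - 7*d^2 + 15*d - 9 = (d - 3)*(d^2 - 4*d + 3) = (d - 3)*(d - 1)*(d - 3)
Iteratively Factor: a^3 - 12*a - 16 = (a + 2)*(a^2 - 2*a - 8) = (a + 2)^2*(a - 4)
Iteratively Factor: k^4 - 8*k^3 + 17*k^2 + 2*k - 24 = (k - 2)*(k^3 - 6*k^2 + 5*k + 12) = (k - 3)*(k - 2)*(k^2 - 3*k - 4) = (k - 3)*(k - 2)*(k + 1)*(k - 4)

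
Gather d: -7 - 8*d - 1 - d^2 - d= -d^2 - 9*d - 8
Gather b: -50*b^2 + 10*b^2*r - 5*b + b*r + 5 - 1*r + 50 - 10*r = b^2*(10*r - 50) + b*(r - 5) - 11*r + 55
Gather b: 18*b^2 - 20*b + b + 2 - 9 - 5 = 18*b^2 - 19*b - 12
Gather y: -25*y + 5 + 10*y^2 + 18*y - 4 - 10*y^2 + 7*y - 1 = 0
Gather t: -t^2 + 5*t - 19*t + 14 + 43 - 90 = -t^2 - 14*t - 33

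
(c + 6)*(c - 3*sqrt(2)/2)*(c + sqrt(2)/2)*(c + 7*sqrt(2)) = c^4 + 6*c^3 + 6*sqrt(2)*c^3 - 31*c^2/2 + 36*sqrt(2)*c^2 - 93*c - 21*sqrt(2)*c/2 - 63*sqrt(2)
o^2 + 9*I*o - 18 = (o + 3*I)*(o + 6*I)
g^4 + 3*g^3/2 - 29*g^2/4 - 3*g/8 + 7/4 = (g - 2)*(g - 1/2)*(g + 1/2)*(g + 7/2)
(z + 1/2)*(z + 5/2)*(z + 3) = z^3 + 6*z^2 + 41*z/4 + 15/4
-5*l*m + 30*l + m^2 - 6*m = (-5*l + m)*(m - 6)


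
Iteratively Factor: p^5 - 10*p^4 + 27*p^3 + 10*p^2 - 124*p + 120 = (p - 2)*(p^4 - 8*p^3 + 11*p^2 + 32*p - 60) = (p - 5)*(p - 2)*(p^3 - 3*p^2 - 4*p + 12) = (p - 5)*(p - 2)*(p + 2)*(p^2 - 5*p + 6) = (p - 5)*(p - 2)^2*(p + 2)*(p - 3)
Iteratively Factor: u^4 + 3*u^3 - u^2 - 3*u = (u - 1)*(u^3 + 4*u^2 + 3*u) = (u - 1)*(u + 3)*(u^2 + u) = u*(u - 1)*(u + 3)*(u + 1)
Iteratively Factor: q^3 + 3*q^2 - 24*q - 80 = (q - 5)*(q^2 + 8*q + 16) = (q - 5)*(q + 4)*(q + 4)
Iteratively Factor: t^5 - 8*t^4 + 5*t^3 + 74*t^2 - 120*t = (t - 5)*(t^4 - 3*t^3 - 10*t^2 + 24*t) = (t - 5)*(t - 4)*(t^3 + t^2 - 6*t) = (t - 5)*(t - 4)*(t + 3)*(t^2 - 2*t) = (t - 5)*(t - 4)*(t - 2)*(t + 3)*(t)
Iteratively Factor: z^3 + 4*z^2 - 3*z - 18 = (z + 3)*(z^2 + z - 6) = (z + 3)^2*(z - 2)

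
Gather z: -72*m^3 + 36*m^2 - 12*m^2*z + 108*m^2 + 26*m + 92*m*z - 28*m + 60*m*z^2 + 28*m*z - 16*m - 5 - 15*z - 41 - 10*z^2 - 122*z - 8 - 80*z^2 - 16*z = -72*m^3 + 144*m^2 - 18*m + z^2*(60*m - 90) + z*(-12*m^2 + 120*m - 153) - 54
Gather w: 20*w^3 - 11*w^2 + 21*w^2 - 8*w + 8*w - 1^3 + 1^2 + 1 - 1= 20*w^3 + 10*w^2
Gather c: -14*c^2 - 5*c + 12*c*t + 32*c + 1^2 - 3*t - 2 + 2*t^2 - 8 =-14*c^2 + c*(12*t + 27) + 2*t^2 - 3*t - 9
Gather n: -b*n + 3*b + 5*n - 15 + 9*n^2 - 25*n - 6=3*b + 9*n^2 + n*(-b - 20) - 21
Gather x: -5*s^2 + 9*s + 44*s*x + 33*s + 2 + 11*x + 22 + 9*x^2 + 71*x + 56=-5*s^2 + 42*s + 9*x^2 + x*(44*s + 82) + 80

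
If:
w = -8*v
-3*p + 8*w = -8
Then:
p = 8*w/3 + 8/3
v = -w/8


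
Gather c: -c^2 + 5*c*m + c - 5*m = -c^2 + c*(5*m + 1) - 5*m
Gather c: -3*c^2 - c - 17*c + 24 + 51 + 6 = -3*c^2 - 18*c + 81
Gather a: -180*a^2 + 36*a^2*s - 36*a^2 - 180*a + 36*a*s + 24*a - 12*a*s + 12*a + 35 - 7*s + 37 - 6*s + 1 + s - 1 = a^2*(36*s - 216) + a*(24*s - 144) - 12*s + 72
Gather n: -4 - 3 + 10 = 3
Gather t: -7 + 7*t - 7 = 7*t - 14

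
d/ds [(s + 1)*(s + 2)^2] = (s + 2)*(3*s + 4)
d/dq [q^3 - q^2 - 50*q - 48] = 3*q^2 - 2*q - 50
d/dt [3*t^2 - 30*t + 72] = 6*t - 30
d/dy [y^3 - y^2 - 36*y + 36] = 3*y^2 - 2*y - 36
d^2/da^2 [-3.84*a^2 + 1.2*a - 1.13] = -7.68000000000000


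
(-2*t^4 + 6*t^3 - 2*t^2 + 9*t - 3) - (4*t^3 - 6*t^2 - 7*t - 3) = -2*t^4 + 2*t^3 + 4*t^2 + 16*t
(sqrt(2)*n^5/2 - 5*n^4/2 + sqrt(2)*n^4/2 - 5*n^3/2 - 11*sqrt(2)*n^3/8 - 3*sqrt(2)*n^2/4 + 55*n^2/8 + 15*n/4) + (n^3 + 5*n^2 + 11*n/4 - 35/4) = sqrt(2)*n^5/2 - 5*n^4/2 + sqrt(2)*n^4/2 - 11*sqrt(2)*n^3/8 - 3*n^3/2 - 3*sqrt(2)*n^2/4 + 95*n^2/8 + 13*n/2 - 35/4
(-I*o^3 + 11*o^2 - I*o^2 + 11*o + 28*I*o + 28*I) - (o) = -I*o^3 + 11*o^2 - I*o^2 + 10*o + 28*I*o + 28*I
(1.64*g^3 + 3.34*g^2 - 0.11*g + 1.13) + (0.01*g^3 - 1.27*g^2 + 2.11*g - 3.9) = 1.65*g^3 + 2.07*g^2 + 2.0*g - 2.77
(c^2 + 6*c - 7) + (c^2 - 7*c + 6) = 2*c^2 - c - 1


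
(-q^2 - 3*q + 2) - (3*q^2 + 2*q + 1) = -4*q^2 - 5*q + 1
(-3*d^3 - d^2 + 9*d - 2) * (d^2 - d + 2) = -3*d^5 + 2*d^4 + 4*d^3 - 13*d^2 + 20*d - 4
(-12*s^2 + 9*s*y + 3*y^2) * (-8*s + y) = 96*s^3 - 84*s^2*y - 15*s*y^2 + 3*y^3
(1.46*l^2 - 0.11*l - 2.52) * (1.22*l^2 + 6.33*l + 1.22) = 1.7812*l^4 + 9.1076*l^3 - 1.9895*l^2 - 16.0858*l - 3.0744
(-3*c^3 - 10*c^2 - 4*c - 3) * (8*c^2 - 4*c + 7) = -24*c^5 - 68*c^4 - 13*c^3 - 78*c^2 - 16*c - 21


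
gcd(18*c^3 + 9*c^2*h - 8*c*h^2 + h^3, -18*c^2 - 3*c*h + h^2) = 6*c - h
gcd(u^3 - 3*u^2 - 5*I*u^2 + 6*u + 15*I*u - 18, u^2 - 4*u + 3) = u - 3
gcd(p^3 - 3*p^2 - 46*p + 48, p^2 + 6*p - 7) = p - 1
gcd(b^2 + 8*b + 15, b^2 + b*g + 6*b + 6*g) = 1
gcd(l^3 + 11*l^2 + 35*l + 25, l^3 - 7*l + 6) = 1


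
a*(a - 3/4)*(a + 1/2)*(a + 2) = a^4 + 7*a^3/4 - 7*a^2/8 - 3*a/4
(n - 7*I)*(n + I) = n^2 - 6*I*n + 7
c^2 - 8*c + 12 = (c - 6)*(c - 2)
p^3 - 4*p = p*(p - 2)*(p + 2)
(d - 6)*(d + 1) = d^2 - 5*d - 6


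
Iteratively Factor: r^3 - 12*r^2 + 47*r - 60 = (r - 4)*(r^2 - 8*r + 15) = (r - 4)*(r - 3)*(r - 5)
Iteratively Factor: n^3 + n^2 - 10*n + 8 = (n + 4)*(n^2 - 3*n + 2) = (n - 1)*(n + 4)*(n - 2)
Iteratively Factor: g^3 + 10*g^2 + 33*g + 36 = (g + 4)*(g^2 + 6*g + 9) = (g + 3)*(g + 4)*(g + 3)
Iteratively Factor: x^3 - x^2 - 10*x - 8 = (x - 4)*(x^2 + 3*x + 2) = (x - 4)*(x + 2)*(x + 1)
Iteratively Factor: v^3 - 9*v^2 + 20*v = (v - 4)*(v^2 - 5*v) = v*(v - 4)*(v - 5)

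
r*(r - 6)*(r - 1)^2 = r^4 - 8*r^3 + 13*r^2 - 6*r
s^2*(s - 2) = s^3 - 2*s^2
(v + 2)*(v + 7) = v^2 + 9*v + 14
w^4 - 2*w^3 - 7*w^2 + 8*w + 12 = (w - 3)*(w - 2)*(w + 1)*(w + 2)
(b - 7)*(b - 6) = b^2 - 13*b + 42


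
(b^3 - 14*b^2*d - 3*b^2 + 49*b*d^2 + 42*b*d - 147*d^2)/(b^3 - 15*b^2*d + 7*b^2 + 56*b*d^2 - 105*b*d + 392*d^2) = (b^2 - 7*b*d - 3*b + 21*d)/(b^2 - 8*b*d + 7*b - 56*d)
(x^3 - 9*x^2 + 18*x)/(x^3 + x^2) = (x^2 - 9*x + 18)/(x*(x + 1))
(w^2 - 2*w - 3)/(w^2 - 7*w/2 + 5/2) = 2*(w^2 - 2*w - 3)/(2*w^2 - 7*w + 5)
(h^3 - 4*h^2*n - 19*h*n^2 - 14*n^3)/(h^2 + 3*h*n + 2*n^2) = h - 7*n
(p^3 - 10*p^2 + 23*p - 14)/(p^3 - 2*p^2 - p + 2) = (p - 7)/(p + 1)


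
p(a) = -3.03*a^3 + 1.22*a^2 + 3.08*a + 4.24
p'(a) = -9.09*a^2 + 2.44*a + 3.08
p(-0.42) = 3.39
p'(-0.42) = 0.45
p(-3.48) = 135.99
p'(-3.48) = -115.49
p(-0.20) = 3.70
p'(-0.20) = 2.23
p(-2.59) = 57.09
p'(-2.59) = -64.22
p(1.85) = -5.07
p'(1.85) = -23.52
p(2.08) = -11.34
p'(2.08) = -31.17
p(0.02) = 4.30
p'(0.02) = 3.13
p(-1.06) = 5.95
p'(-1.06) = -9.72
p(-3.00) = 87.79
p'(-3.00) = -86.05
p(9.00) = -2078.09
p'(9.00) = -711.25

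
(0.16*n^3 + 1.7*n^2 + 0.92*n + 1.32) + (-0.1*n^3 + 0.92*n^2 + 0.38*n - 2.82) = 0.06*n^3 + 2.62*n^2 + 1.3*n - 1.5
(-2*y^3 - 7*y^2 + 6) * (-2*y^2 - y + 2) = 4*y^5 + 16*y^4 + 3*y^3 - 26*y^2 - 6*y + 12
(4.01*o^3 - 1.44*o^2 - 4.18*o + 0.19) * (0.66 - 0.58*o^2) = -2.3258*o^5 + 0.8352*o^4 + 5.071*o^3 - 1.0606*o^2 - 2.7588*o + 0.1254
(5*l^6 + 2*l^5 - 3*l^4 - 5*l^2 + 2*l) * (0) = 0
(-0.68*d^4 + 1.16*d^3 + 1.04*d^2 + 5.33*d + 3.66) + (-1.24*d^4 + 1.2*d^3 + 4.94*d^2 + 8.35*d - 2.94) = -1.92*d^4 + 2.36*d^3 + 5.98*d^2 + 13.68*d + 0.72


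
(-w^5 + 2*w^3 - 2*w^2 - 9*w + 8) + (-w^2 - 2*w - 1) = -w^5 + 2*w^3 - 3*w^2 - 11*w + 7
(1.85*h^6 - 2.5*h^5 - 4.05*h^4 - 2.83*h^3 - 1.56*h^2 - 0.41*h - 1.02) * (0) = 0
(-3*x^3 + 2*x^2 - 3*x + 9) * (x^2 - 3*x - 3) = -3*x^5 + 11*x^4 + 12*x^2 - 18*x - 27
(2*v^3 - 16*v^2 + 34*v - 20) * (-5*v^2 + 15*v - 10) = -10*v^5 + 110*v^4 - 430*v^3 + 770*v^2 - 640*v + 200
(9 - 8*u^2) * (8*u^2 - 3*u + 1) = -64*u^4 + 24*u^3 + 64*u^2 - 27*u + 9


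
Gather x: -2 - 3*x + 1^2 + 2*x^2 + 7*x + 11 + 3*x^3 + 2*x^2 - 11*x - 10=3*x^3 + 4*x^2 - 7*x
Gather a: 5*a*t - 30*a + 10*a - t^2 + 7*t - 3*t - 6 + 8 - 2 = a*(5*t - 20) - t^2 + 4*t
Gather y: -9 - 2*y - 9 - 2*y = -4*y - 18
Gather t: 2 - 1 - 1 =0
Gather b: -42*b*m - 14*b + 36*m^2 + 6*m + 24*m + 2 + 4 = b*(-42*m - 14) + 36*m^2 + 30*m + 6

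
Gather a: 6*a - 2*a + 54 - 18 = 4*a + 36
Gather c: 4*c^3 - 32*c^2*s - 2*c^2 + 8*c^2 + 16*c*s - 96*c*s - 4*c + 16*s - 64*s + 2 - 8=4*c^3 + c^2*(6 - 32*s) + c*(-80*s - 4) - 48*s - 6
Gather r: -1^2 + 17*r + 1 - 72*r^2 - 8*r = -72*r^2 + 9*r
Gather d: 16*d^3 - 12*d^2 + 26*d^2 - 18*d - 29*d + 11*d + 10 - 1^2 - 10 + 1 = 16*d^3 + 14*d^2 - 36*d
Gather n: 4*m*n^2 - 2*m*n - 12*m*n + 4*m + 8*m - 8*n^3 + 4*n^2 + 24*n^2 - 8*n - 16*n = 12*m - 8*n^3 + n^2*(4*m + 28) + n*(-14*m - 24)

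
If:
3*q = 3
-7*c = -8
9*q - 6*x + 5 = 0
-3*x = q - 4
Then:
No Solution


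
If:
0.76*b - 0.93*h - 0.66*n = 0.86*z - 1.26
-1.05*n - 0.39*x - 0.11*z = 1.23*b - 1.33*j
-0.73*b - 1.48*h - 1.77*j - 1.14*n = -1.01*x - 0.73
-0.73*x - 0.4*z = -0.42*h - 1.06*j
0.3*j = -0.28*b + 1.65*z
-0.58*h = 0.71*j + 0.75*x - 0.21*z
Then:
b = -1.40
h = -1.54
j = 0.83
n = 2.57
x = 0.37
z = -0.09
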